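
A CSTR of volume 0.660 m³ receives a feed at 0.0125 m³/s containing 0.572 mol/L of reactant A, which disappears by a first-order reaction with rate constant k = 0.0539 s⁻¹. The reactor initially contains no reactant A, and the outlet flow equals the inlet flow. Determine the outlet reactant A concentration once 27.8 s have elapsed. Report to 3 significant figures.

0.129 mol/L

Species balance: V dC/dt = Q C_in − Q C − k V C.
This is linear with rate a = Q/V + k = 0.072839 s⁻¹.
C_ss = Q C_in/(Q + kV) = 0.14873 mol/L; C(t) = C_ss + (C₀ − C_ss) e^(−a t).
C(27.8) = 0.14873 + (-0.14873)·e^(−0.072839·27.8) = 0.14873 + (-0.14873)·0.13200 = 0.12910 mol/L.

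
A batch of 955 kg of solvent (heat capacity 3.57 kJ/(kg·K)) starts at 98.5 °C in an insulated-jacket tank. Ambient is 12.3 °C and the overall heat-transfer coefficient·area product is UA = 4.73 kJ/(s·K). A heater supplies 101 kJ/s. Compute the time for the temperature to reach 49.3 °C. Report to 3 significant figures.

1020 s

Lumped-capacitance energy balance: M c_p dT/dt = UA(T_amb − T) + Q̇.
τ = M c_p/UA = 720.79 s; T_ss = T_amb + Q̇/UA = 12.3 + 101/4.73 = 33.653 °C.
T(t) = T_ss + (T₀ − T_ss)e^(−t/τ); set T = 49.3:
t = −τ ln[(T − T_ss)/(T₀ − T_ss)] = −720.79 · ln(0.24129) = 1024.8 s.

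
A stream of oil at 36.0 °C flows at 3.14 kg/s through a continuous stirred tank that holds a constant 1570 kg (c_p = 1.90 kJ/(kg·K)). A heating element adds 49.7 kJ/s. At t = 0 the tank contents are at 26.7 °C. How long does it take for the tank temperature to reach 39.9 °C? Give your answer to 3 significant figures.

691 s

M c_p dT/dt = ṁ c_p (T_in − T) + Q̇.
τ = M/ṁ = 500.00 s; T_ss = T_in + Q̇/(ṁ c_p) = 44.331 °C.
T(t) = T_ss + (T₀ − T_ss) e^(−t/τ). Set T = 39.9:
e^(−t/τ) = (39.9 − 44.331)/(26.7 − 44.331) = 0.25130
t = −500.00 · ln(0.25130) = 690.56 s.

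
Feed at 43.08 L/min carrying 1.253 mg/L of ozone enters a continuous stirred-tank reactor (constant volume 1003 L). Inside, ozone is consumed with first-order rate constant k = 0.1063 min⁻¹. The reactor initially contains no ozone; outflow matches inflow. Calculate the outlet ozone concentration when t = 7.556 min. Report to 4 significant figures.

0.2438 mg/L

Species balance: V dC/dt = Q C_in − Q C − k V C.
dC/dt = (Q/V) C_in − (Q/V + k) C; effective rate a = Q/V + k = 0.0429511 + 0.1063 = 0.149251 min⁻¹.
C_ss = Q C_in/(Q + kV) = 0.360585 mg/L; C(t) = C_ss + (C₀ − C_ss) e^(−a t).
C(7.556) = 0.360585 + (-0.360585)·e^(−0.149251·7.556) = 0.360585 + (-0.360585)·0.323764 = 0.243841 mg/L.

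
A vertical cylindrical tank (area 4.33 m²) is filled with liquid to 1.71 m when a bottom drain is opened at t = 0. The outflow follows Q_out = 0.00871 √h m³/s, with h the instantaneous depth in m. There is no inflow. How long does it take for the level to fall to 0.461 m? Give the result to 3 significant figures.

Volume balance on the tank: A dh/dt = −0.00871 √h.
Separate and integrate: 2(√h − √h₀) = −(0.00871/A) t.
t = 2A(√h₀ − √h)/0.00871 = 2·4.33·(√1.71 − √0.461)/0.00871
  = 8.6600 × (1.3077 − 0.67897) / 0.00871 = 625.09 s.

625 s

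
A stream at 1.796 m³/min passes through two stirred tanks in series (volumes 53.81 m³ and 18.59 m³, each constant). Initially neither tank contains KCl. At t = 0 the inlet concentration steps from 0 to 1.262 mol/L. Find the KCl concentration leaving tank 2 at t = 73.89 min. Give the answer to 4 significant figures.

Species balance on tank i: dCᵢ/dt = (Cᵢ₋₁ − Cᵢ)/τᵢ with τᵢ = Vᵢ/Q.
τ₁ = 53.81/1.796 = 29.9610 min; τ₂ = 18.59/1.796 = 10.3508 min.
Solving the cascade with C₁(0)=C₂(0)=0 gives C₂(t) = C_in[1 − (τ₁ e^(−t/τ₁) − τ₂ e^(−t/τ₂))/(τ₁ − τ₂)].
At t = 73.89: e^(−t/τ₁) = 0.0849065, e^(−t/τ₂) = 0.000793868.
C₂ = 1.262·[1 − (29.9610·0.0849065 − 10.3508·0.000793868)/(19.6102)] = 1.262·0.870697 = 1.09882 mol/L.

1.099 mol/L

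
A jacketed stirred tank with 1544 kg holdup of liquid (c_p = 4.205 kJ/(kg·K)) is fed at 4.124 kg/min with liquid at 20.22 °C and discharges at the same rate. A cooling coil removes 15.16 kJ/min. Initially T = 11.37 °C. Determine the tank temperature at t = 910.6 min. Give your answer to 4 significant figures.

18.65 °C

Heat balance on the well-mixed liquid: M c_p dT/dt = ṁ c_p (T_in − T) − 15.16.
Rearrange: dT/dt = (T_ss − T)/τ with τ = M/ṁ = 374.394 min and T_ss = T_in − Q̇/(ṁ c_p) = 19.3458 °C.
Integrating: T(t) = T_ss + (T₀ − T_ss) e^(−t/τ).
T(910.6) = 19.3458 + (-7.97579)·e^(−910.6/374.394) = 19.3458 + (-7.97579)·0.0878435 = 18.6452 °C.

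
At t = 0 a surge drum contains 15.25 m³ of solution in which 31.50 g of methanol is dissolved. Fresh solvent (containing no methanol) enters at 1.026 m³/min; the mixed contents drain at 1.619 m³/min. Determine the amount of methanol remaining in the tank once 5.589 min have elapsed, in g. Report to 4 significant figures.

Let m(t) be the amount of methanol. Volume: V(t) = V₀ + (Q_in − Q_out) t = 15.25 − 0.593000 t; V(5.589) = 11.9357 m³.
No methanol enters, so dm/dt = −Q_out · (m/V).
Separate: dm/m = −Q_out dt/V(t) ⇒ ln(m/m₀) = −(Q_out/(Q_in−Q_out)) ln(V/V₀).
m = m₀ (V₀/V)^(Q_out/(Q_in−Q_out)) = 31.50 × (15.25/11.9357)^(-2.73019) = 16.1347 g.

16.13 g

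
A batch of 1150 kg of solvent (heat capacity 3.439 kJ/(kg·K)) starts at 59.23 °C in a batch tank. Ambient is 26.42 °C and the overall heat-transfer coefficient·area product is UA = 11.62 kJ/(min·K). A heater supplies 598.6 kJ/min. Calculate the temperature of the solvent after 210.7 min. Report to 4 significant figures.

First-law balance (no shaft work): M c_p dT/dt = −UA(T − T_amb) + Q̇.
dT/dt = (T_ss − T)/τ with T_ss = T_amb + Q̇/UA = 26.42 + 598.6/11.62 = 77.9346 °C, τ = M c_p/UA = 1150·3.439/11.62 = 340.349 min.
Solution: T(t) = T_ss + (T₀ − T_ss) e^(−t/τ).
T(210.7) = 77.9346 + (-18.7046)·0.538444 = 67.8632 °C.

67.86 °C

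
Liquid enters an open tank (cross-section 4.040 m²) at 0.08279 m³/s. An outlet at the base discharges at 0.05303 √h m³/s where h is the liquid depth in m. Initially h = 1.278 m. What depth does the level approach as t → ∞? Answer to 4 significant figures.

2.437 m

Level balance: A dh/dt = 0.08279 − 0.05303 √h. Setting dh/dt = 0:
Q_in = 0.05303 √h_ss ⇒ √h_ss = 0.08279/0.05303 = 1.56119.
h_ss = 1.56119² = 2.43732 m. (Since h₀ = 1.278 m < h_ss, the level will rise toward this value.)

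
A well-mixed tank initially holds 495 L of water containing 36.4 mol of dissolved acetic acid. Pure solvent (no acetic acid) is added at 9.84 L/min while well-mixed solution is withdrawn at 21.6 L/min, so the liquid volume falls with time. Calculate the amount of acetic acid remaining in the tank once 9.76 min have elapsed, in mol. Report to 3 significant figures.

22.4 mol

Let m(t) be the amount of acetic acid. Volume: V(t) = V₀ + (Q_in − Q_out) t = 495 − 11.760 t; V(9.76) = 380.22 L.
Solute balance: dm/dt = 0 − Q_out C = −Q_out m/V(t).
Separate: dm/m = −Q_out dt/V(t) ⇒ ln(m/m₀) = −(Q_out/(Q_in−Q_out)) ln(V/V₀).
m = m₀ (V₀/V)^(Q_out/(Q_in−Q_out)) = 36.4 × (495/380.22)^(-1.8367) = 22.422 mol.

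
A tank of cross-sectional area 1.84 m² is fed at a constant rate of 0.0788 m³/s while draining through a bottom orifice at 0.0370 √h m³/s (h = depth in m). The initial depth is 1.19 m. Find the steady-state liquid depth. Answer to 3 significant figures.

Level balance: A dh/dt = 0.0788 − 0.0370 √h. Setting dh/dt = 0:
Q_in = 0.0370 √h_ss ⇒ √h_ss = 0.0788/0.0370 = 2.1297.
h_ss = 2.1297² = 4.5357 m. (Since h₀ = 1.19 m < h_ss, the level will rise toward this value.)

4.54 m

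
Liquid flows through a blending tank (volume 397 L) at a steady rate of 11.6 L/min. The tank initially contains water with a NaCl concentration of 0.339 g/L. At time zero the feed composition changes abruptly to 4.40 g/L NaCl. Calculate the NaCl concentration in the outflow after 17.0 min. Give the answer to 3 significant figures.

1.93 g/L

Species balance on the tank: V dC/dt = Q(C_in − C).
So dC/dt = (C_in − C)/τ with τ = V/Q = 397/11.6 = 34.224 min.
This is linear first-order; C(t) = C_in + (C₀ − C_in) e^(−t/τ).
C(17.0) = 4.40 + (0.339 − 4.40)·e^(−17.0/34.224) = 4.40 + (-4.0610)·0.60852 = 1.9288 g/L.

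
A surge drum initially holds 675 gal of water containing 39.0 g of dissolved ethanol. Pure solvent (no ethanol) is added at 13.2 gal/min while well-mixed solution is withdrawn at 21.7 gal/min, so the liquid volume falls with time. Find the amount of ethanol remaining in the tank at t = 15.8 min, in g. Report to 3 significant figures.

22.1 g

Total volume: dV/dt = Q_in − Q_out = -8.5000 gal/min, so V(t) = 675 − 8.5000 t and V(15.8) = 540.70 gal.
Species balance (pure solvent in): dm/dt = −Q_out · m/V(t).
Separate: dm/m = −Q_out dt/V(t) ⇒ ln(m/m₀) = −(Q_out/(Q_in−Q_out)) ln(V/V₀).
m = m₀ (V₀/V)^(Q_out/(Q_in−Q_out)) = 39.0 × (675/540.70)^(-2.5529) = 22.136 g.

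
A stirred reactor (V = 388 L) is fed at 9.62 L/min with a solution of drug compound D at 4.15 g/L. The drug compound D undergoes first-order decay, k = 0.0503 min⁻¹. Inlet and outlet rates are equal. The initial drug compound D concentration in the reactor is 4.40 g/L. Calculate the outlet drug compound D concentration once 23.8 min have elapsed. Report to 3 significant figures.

Accumulation = in − out − consumed: V dC/dt = Q C_in − Q C − k V C.
This is linear with rate a = Q/V + k = 0.075094 min⁻¹.
C_ss = Q C_in/(Q + kV) = 1.3702 g/L; C(t) = C_ss + (C₀ − C_ss) e^(−a t).
C(23.8) = 1.3702 + (3.0298)·e^(−0.075094·23.8) = 1.3702 + (3.0298)·0.16742 = 1.8775 g/L.

1.88 g/L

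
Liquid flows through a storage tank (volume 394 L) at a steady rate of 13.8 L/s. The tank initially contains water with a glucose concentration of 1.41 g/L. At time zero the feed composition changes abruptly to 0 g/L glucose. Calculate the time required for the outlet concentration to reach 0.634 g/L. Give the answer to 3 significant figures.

22.8 s

Species balance: V dC/dt = Q(C_in − C) ⇒ τ = V/Q = 28.551 s.
C(t) = C_in + (C₀ − C_in) e^(−t/τ). Set C = 0.634 and solve for t:
e^(−t/τ) = (C − C_in)/(C₀ − C_in) = (0.634 − 0)/(1.41 − 0) = 0.44965
t = −τ ln(…) = 28.551 × 0.79930 = 22.820 s.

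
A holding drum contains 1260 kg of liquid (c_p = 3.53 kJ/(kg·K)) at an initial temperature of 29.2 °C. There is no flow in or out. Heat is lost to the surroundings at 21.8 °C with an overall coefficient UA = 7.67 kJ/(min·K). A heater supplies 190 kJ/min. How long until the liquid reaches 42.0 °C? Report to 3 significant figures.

774 min

M c_p dT/dt = −UA(T − T_amb) + Q̇.
τ = M c_p/UA = 579.90 min; T_ss = T_amb + Q̇/UA = 21.8 + 190/7.67 = 46.572 °C.
T(t) = T_ss + (T₀ − T_ss)e^(−t/τ); set T = 42.0:
t = −τ ln[(T − T_ss)/(T₀ − T_ss)] = −579.90 · ln(0.26318) = 774.12 min.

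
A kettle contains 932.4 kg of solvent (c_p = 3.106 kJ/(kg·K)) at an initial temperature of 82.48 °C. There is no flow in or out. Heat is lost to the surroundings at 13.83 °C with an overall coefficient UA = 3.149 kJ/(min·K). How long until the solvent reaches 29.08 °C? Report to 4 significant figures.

1384 min

Lumped-capacitance energy balance: M c_p dT/dt = UA(T_amb − T).
τ = M c_p/UA = 919.668 min; T_ss = T_amb = 13.8300 °C.
T(t) = T_ss + (T₀ − T_ss)e^(−t/τ); set T = 29.08:
t = −τ ln[(T − T_ss)/(T₀ − T_ss)] = −919.668 · ln(0.222141) = 1383.59 min.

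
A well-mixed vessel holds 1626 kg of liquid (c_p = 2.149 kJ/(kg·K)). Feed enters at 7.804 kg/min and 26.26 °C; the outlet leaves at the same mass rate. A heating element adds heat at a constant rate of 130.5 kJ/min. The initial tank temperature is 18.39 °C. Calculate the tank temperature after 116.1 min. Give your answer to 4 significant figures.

First-law balance (no shaft work): M c_p dT/dt = ṁ c_p (T_in − T) + 130.5.
Rearrange: dT/dt = (T_ss − T)/τ with τ = M/ṁ = 208.355 min and T_ss = T_in + Q̇/(ṁ c_p) = 34.0414 °C.
Integrating: T(t) = T_ss + (T₀ − T_ss) e^(−t/τ).
T(116.1) = 34.0414 + (-15.6514)·e^(−116.1/208.355) = 34.0414 + (-15.6514)·0.572798 = 25.0763 °C.

25.08 °C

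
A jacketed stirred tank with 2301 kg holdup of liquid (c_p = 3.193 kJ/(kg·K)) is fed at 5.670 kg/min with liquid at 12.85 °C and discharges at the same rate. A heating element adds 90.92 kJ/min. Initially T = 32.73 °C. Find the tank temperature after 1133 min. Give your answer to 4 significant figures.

M c_p dT/dt = ṁ c_p (T_in − T) + Q̇.
Rearrange: dT/dt = (T_ss − T)/τ with τ = M/ṁ = 405.820 min and T_ss = T_in + Q̇/(ṁ c_p) = 17.8720 °C.
Solution: T(t) = T_ss + (T₀ − T_ss) e^(−t/τ).
T(1133) = 17.8720 + (14.8580)·e^(−1133/405.820) = 17.8720 + (14.8580)·0.0613060 = 18.7829 °C.

18.78 °C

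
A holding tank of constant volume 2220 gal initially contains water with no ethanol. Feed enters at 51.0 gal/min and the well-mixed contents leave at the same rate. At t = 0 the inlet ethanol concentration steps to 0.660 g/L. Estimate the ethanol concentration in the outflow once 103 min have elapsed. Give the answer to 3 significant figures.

Species balance on the tank: V dC/dt = Q(C_in − C).
Rewrite as dC/dt + C/τ = C_in/τ, τ = V/Q = 43.529 min.
This is linear first-order; C(t) = C_in + (C₀ − C_in) e^(−t/τ).
C(103) = 0.660 + (0 − 0.660)·e^(−103/43.529) = 0.660 + (-0.66000)·0.093835 = 0.59807 g/L.

0.598 g/L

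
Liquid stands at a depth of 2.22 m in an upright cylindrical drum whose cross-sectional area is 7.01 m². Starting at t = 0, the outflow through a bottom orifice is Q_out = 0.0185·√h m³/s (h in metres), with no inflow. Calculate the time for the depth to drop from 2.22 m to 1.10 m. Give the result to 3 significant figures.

Mass balance (ρ constant): A dh/dt = −0.0185 √h.
∫ h^(−1/2) dh = −(0.0185/A) ∫ dt, giving 2√h = 2√h₀ − (0.0185/A) t.
t = 2A(√h₀ − √h)/0.0185 = 2·7.01·(√2.22 − √1.10)/0.0185
  = 14.020 × (1.4900 − 1.0488) / 0.0185 = 334.33 s.

334 s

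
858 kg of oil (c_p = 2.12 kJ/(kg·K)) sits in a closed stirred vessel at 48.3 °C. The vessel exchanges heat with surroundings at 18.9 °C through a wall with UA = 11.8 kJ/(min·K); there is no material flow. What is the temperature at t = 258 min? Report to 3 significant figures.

24.4 °C

Lumped-capacitance energy balance: M c_p dT/dt = UA(T_amb − T).
dT/dt = (T_ss − T)/τ with T_ss = T_amb = 18.900 °C, τ = M c_p/UA = 858·2.12/11.8 = 154.15 min.
Integrating: T(t) = T_ss + (T₀ − T_ss) e^(−t/τ).
T(258) = 18.900 + (29.400)·0.18755 = 24.414 °C.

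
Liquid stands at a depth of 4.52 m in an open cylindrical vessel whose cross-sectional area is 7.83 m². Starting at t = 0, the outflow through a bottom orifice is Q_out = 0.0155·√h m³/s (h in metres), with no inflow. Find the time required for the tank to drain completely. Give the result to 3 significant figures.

2150 s

Mass balance (ρ constant): A dh/dt = −0.0155 √h.
Separate and integrate: 2(√h − √h₀) = −(0.0155/A) t.
Set h = 0: 2√h₀ = (0.0155/A) t_empty ⇒ t_empty = 2A√h₀/0.0155.
t_empty = 2·7.83·√4.52/0.0155 = 15.660·2.1260/0.0155 = 2148.0 s.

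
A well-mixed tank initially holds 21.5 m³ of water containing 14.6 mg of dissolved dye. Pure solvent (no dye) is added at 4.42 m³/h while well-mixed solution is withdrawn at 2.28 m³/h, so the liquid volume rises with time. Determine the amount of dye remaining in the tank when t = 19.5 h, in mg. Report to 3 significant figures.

Total volume: dV/dt = Q_in − Q_out = 2.1400 m³/h, so V(t) = 21.5 + 2.1400 t and V(19.5) = 63.230 m³.
Solute balance: dm/dt = 0 − Q_out C = −Q_out m/V(t).
dm/m = −Q_out dt/(V₀ + 2.1400 t); integrating gives ln(m/m₀) = −(Q_out/(Q_in−Q_out)) ln(V/V₀).
m = m₀ (V₀/V)^(Q_out/(Q_in−Q_out)) = 14.6 × (21.5/63.230)^(1.0654) = 4.6261 mg.

4.63 mg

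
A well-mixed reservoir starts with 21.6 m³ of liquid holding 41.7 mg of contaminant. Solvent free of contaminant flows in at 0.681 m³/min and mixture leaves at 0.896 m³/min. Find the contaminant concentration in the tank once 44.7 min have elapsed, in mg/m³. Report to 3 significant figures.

0.299 mg/m³

Let m(t) be the amount of contaminant. Volume: V(t) = V₀ + (Q_in − Q_out) t = 21.6 − 0.21500 t; V(44.7) = 11.990 m³.
Species balance (pure solvent in): dm/dt = −Q_out · m/V(t).
Separate: dm/m = −Q_out dt/V(t) ⇒ ln(m/m₀) = −(Q_out/(Q_in−Q_out)) ln(V/V₀).
m = m₀ (V₀/V)^(Q_out/(Q_in−Q_out)) = 41.7 × (21.6/11.990)^(-4.1674) = 3.5869 mg.
C = m/V = 3.5869/11.990 = 0.29917 mg/m³.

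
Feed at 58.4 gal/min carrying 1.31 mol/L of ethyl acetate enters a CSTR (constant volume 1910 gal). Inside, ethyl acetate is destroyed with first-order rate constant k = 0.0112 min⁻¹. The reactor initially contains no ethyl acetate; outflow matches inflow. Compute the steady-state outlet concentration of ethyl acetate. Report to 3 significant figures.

0.959 mol/L

Species balance: V dC/dt = Q C_in − Q C − k V C.
At steady state: 0 = Q C_in − (Q + kV) C_ss, so C_ss = Q C_in/(Q + kV).
C_ss = 58.4·1.31/(58.4 + 0.0112·1910) = 76.504/79.792 = 0.95879 mol/L.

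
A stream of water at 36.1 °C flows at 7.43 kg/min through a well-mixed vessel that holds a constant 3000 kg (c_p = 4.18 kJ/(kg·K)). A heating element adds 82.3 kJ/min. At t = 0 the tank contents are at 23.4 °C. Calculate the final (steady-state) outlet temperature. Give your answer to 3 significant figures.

38.7 °C

M c_p dT/dt = ṁ c_p (T_in − T) + Q̇.
At steady state dT/dt = 0 ⇒ T_ss = T_in + Q̇/(ṁ c_p) = 36.1 + 82.3/(7.43·4.18) = 38.750 °C.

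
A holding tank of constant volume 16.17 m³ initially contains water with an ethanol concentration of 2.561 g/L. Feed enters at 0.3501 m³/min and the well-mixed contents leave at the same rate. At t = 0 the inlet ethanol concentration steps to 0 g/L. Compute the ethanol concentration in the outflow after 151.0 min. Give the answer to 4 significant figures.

0.09740 g/L

Accumulation = in − out for the solute gives V dC/dt = Q(C_in − C).
Time constant τ = V/Q = 16.17/0.3501 = 46.1868 min.
C approaches C_in exponentially: C(t) = C_in + (C₀ − C_in) e^(−t/τ).
C(151.0) = 0 + (2.561 − 0)·e^(−151.0/46.1868) = 0 + (2.56100)·0.0380318 = 0.0973995 g/L.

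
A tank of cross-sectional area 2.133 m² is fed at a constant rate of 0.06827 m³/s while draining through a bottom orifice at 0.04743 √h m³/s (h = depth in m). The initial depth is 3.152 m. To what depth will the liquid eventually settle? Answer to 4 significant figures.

2.072 m

Mass balance (ρ constant): A dh/dt = Q_in − 0.04743 √h. At steady state dh/dt = 0:
Q_in = 0.04743 √h_ss ⇒ √h_ss = 0.06827/0.04743 = 1.43938.
h_ss = 1.43938² = 2.07183 m. (Since h₀ = 3.152 m > h_ss, the level will fall toward this value.)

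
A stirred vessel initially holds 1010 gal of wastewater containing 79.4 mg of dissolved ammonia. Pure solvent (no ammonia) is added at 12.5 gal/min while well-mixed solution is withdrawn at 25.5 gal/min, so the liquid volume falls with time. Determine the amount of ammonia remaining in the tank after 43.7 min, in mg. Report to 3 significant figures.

Total volume: dV/dt = Q_in − Q_out = -13.000 gal/min, so V(t) = 1010 − 13.000 t and V(43.7) = 441.90 gal.
Species balance (pure solvent in): dm/dt = −Q_out · m/V(t).
dm/m = −Q_out dt/(V₀ − 13.000 t); integrating gives ln(m/m₀) = −(Q_out/(Q_in−Q_out)) ln(V/V₀).
m = m₀ (V₀/V)^(Q_out/(Q_in−Q_out)) = 79.4 × (1010/441.90)^(-1.9615) = 15.690 mg.

15.7 mg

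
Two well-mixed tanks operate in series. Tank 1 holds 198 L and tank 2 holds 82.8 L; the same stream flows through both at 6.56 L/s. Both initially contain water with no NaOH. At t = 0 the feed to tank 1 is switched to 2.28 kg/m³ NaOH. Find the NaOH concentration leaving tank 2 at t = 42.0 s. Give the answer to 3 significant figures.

1.36 kg/m³

Time constants: τᵢ = Vᵢ/Q for each well-mixed tank.
τ₁ = 198/6.56 = 30.183 s; τ₂ = 82.8/6.56 = 12.622 s.
Solving the cascade with C₁(0)=C₂(0)=0 gives C₂(t) = C_in[1 − (τ₁ e^(−t/τ₁) − τ₂ e^(−t/τ₂))/(τ₁ − τ₂)].
At t = 42.0: e^(−t/τ₁) = 0.24870, e^(−t/τ₂) = 0.035881.
C₂ = 2.28·[1 − (30.183·0.24870 − 12.622·0.035881)/(17.561)] = 2.28·0.59834 = 1.3642 kg/m³.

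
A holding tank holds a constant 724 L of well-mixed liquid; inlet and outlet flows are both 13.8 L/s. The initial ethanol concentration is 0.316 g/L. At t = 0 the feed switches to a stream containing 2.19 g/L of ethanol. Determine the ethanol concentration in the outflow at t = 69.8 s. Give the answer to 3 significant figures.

1.69 g/L

Accumulation = in − out for the solute gives V dC/dt = Q(C_in − C).
Time constant τ = V/Q = 724/13.8 = 52.464 s.
Integrating: C(t) = C_in + (C₀ − C_in) e^(−t/τ).
C(69.8) = 2.19 + (0.316 − 2.19)·e^(−69.8/52.464) = 2.19 + (-1.8740)·0.26436 = 1.6946 g/L.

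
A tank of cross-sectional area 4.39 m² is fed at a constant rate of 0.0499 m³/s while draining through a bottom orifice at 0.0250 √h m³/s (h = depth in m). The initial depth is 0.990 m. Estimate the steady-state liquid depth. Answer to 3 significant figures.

Level balance: A dh/dt = 0.0499 − 0.0250 √h. Setting dh/dt = 0:
Q_in = 0.0250 √h_ss ⇒ √h_ss = 0.0499/0.0250 = 1.9960.
h_ss = 1.9960² = 3.9840 m. (Since h₀ = 0.990 m < h_ss, the level will rise toward this value.)

3.98 m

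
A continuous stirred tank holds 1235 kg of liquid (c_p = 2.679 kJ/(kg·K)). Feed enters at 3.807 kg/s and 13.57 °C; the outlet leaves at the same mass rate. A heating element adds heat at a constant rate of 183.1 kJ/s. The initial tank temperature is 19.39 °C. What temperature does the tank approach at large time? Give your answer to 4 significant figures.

M c_p dT/dt = ṁ c_p (T_in − T) + Q̇.
At steady state dT/dt = 0 ⇒ T_ss = T_in + Q̇/(ṁ c_p) = 13.57 + 183.1/(3.807·2.679) = 31.5228 °C.

31.52 °C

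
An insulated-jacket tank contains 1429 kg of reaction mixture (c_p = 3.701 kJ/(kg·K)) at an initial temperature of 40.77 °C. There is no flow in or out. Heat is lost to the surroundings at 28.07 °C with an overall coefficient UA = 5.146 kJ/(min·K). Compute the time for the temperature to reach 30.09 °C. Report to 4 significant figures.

1889 min

M c_p dT/dt = −UA(T − T_amb).
τ = M c_p/UA = 1027.74 min; T_ss = T_amb = 28.0700 °C.
T(t) = T_ss + (T₀ − T_ss)e^(−t/τ); set T = 30.09:
t = −τ ln[(T − T_ss)/(T₀ − T_ss)] = −1027.74 · ln(0.159055) = 1889.50 min.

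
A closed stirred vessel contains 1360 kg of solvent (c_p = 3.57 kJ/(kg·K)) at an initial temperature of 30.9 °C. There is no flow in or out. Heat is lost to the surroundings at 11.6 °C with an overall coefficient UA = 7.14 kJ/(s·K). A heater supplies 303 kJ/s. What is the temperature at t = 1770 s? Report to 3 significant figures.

M c_p dT/dt = −UA(T − T_amb) + Q̇.
dT/dt = (T_ss − T)/τ with T_ss = T_amb + Q̇/UA = 11.6 + 303/7.14 = 54.037 °C, τ = M c_p/UA = 1360·3.57/7.14 = 680.00 s.
Integrating: T(t) = T_ss + (T₀ − T_ss) e^(−t/τ).
T(1770) = 54.037 + (-23.137)·0.074055 = 52.324 °C.

52.3 °C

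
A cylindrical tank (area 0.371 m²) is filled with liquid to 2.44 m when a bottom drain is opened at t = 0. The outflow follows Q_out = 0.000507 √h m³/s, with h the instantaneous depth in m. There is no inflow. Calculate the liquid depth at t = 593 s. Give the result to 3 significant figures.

Mass balance (ρ constant): A dh/dt = −0.000507 √h.
Separate and integrate: 2(√h − √h₀) = −(0.000507/A) t.
√h = √2.44 − 0.000507·593/(2·0.371) = 1.5620 − 0.40519 = 1.1569.
h = 1.1569² = 1.3383 m.

1.34 m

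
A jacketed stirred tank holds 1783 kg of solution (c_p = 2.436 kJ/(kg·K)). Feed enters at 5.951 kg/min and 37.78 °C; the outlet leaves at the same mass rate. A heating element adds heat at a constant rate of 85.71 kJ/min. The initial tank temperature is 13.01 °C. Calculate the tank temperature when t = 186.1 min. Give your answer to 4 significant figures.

M c_p dT/dt = ṁ c_p (T_in − T) + Q̇.
Rearrange: dT/dt = (T_ss − T)/τ with τ = M/ṁ = 299.614 min and T_ss = T_in + Q̇/(ṁ c_p) = 43.6924 °C.
Integrating: T(t) = T_ss + (T₀ − T_ss) e^(−t/τ).
T(186.1) = 43.6924 + (-30.6824)·e^(−186.1/299.614) = 43.6924 + (-30.6824)·0.537335 = 27.2057 °C.

27.21 °C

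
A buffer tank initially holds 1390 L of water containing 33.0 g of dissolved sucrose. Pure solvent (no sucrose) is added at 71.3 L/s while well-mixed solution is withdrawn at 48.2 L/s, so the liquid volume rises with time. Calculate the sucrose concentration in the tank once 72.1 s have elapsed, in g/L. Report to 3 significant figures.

0.00209 g/L

Let m(t) be the amount of sucrose. Volume: V(t) = V₀ + (Q_in − Q_out) t = 1390 + 23.100 t; V(72.1) = 3055.5 L.
Solute balance: dm/dt = 0 − Q_out C = −Q_out m/V(t).
Separate: dm/m = −Q_out dt/V(t) ⇒ ln(m/m₀) = −(Q_out/(Q_in−Q_out)) ln(V/V₀).
m = m₀ (V₀/V)^(Q_out/(Q_in−Q_out)) = 33.0 × (1390/3055.5)^(2.0866) = 6.3791 g.
C = m/V = 6.3791/3055.5 = 0.0020877 g/L.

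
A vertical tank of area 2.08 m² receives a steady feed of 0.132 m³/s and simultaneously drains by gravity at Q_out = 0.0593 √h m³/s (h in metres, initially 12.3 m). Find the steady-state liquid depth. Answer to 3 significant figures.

4.95 m

Level balance: A dh/dt = 0.132 − 0.0593 √h. Setting dh/dt = 0:
Q_in = 0.0593 √h_ss ⇒ √h_ss = 0.132/0.0593 = 2.2260.
h_ss = 2.2260² = 4.9549 m. (Since h₀ = 12.3 m > h_ss, the level will fall toward this value.)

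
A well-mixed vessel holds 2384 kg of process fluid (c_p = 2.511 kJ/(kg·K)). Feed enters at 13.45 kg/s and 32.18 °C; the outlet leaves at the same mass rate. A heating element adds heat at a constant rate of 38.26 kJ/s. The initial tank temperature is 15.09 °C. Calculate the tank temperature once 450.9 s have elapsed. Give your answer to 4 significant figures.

Heat balance on the well-mixed liquid: M c_p dT/dt = ṁ c_p (T_in − T) + 38.26.
τ = M/ṁ = 177.249 s; T_ss = T_in + Q̇/(ṁ c_p) = 32.18 + 38.26/(13.45·2.511) = 33.3129 °C.
This is linear first-order; T(t) = T_ss + (T₀ − T_ss) e^(−t/τ).
T(450.9) = 33.3129 + (-18.2229)·e^(−450.9/177.249) = 33.3129 + (-18.2229)·0.0785612 = 31.8813 °C.

31.88 °C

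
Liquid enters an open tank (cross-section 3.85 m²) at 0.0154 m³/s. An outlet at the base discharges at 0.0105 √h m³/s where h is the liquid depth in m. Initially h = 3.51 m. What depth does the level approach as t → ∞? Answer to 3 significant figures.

A dh/dt = Q_in − 0.0105 √h. Steady state requires inflow = outflow:
Q_in = 0.0105 √h_ss ⇒ √h_ss = 0.0154/0.0105 = 1.4667.
h_ss = 1.4667² = 2.1511 m. (Since h₀ = 3.51 m > h_ss, the level will fall toward this value.)

2.15 m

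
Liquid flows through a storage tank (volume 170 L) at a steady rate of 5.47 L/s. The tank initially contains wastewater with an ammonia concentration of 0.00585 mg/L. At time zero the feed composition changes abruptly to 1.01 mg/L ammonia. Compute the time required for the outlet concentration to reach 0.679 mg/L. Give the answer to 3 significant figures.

Species balance: V dC/dt = Q(C_in − C) ⇒ τ = V/Q = 31.079 s.
C(t) = C_in + (C₀ − C_in) e^(−t/τ). Set C = 0.679 and solve for t:
e^(−t/τ) = (C − C_in)/(C₀ − C_in) = (0.679 − 1.01)/(0.00585 − 1.01) = 0.32963
t = −τ ln(…) = 31.079 × 1.1098 = 34.490 s.

34.5 s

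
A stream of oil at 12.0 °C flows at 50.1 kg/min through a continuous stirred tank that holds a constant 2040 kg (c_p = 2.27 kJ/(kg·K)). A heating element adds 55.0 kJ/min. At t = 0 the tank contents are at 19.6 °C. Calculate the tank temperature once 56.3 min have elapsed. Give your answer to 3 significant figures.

14.3 °C

Heat balance on the well-mixed liquid: M c_p dT/dt = ṁ c_p (T_in − T) + 55.0.
Rearrange: dT/dt = (T_ss − T)/τ with τ = M/ṁ = 40.719 min and T_ss = T_in + Q̇/(ṁ c_p) = 12.484 °C.
Integrating: T(t) = T_ss + (T₀ − T_ss) e^(−t/τ).
T(56.3) = 12.484 + (7.1164)·e^(−56.3/40.719) = 12.484 + (7.1164)·0.25091 = 14.269 °C.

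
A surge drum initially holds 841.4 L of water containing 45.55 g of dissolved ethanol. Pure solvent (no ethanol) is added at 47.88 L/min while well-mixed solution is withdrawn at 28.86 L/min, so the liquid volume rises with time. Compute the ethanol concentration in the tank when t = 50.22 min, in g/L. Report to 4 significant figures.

Total volume: dV/dt = Q_in − Q_out = 19.0200 L/min, so V(t) = 841.4 + 19.0200 t and V(50.22) = 1796.58 L.
Species balance (pure solvent in): dm/dt = −Q_out · m/V(t).
Separate: dm/m = −Q_out dt/V(t) ⇒ ln(m/m₀) = −(Q_out/(Q_in−Q_out)) ln(V/V₀).
m = m₀ (V₀/V)^(Q_out/(Q_in−Q_out)) = 45.55 × (841.4/1796.58)^(1.51735) = 14.4080 g.
C = m/V = 14.4080/1796.58 = 0.00801968 g/L.

0.008020 g/L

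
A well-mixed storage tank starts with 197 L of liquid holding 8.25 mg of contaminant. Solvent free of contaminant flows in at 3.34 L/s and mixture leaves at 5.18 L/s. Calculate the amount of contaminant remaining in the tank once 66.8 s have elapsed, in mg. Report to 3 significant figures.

Total volume: dV/dt = Q_in − Q_out = -1.8400 L/s, so V(t) = 197 − 1.8400 t and V(66.8) = 74.088 L.
Solute balance: dm/dt = 0 − Q_out C = −Q_out m/V(t).
Separate: dm/m = −Q_out dt/V(t) ⇒ ln(m/m₀) = −(Q_out/(Q_in−Q_out)) ln(V/V₀).
m = m₀ (V₀/V)^(Q_out/(Q_in−Q_out)) = 8.25 × (197/74.088)^(-2.8152) = 0.52575 mg.

0.526 mg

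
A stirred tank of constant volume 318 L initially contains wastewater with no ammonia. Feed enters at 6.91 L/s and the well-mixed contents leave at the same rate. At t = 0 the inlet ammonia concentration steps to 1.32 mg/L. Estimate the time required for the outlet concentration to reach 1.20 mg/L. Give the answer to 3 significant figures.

Species balance: V dC/dt = Q(C_in − C) ⇒ τ = V/Q = 46.020 s.
C(t) = C_in + (C₀ − C_in) e^(−t/τ). Set C = 1.20 and solve for t:
e^(−t/τ) = (C − C_in)/(C₀ − C_in) = (1.20 − 1.32)/(0 − 1.32) = 0.090909
t = −τ ln(…) = 46.020 × 2.3979 = 110.35 s.

110 s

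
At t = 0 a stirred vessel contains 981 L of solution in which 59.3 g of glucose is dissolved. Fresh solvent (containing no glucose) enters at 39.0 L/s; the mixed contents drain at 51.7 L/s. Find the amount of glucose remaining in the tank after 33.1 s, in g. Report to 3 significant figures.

6.08 g

Total volume: dV/dt = Q_in − Q_out = -12.700 L/s, so V(t) = 981 − 12.700 t and V(33.1) = 560.63 L.
Species balance (pure solvent in): dm/dt = −Q_out · m/V(t).
Separate: dm/m = −Q_out dt/V(t) ⇒ ln(m/m₀) = −(Q_out/(Q_in−Q_out)) ln(V/V₀).
m = m₀ (V₀/V)^(Q_out/(Q_in−Q_out)) = 59.3 × (981/560.63)^(-4.0709) = 6.0794 g.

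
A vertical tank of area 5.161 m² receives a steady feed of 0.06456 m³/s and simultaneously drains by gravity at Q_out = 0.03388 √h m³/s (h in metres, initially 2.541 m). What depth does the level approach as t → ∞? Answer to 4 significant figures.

3.631 m

Level balance: A dh/dt = 0.06456 − 0.03388 √h. Setting dh/dt = 0:
Q_in = 0.03388 √h_ss ⇒ √h_ss = 0.06456/0.03388 = 1.90555.
h_ss = 1.90555² = 3.63112 m. (Since h₀ = 2.541 m < h_ss, the level will rise toward this value.)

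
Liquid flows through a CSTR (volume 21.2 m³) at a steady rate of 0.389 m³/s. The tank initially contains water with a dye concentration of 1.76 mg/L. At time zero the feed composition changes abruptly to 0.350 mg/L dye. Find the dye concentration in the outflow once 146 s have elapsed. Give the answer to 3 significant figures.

0.447 mg/L

Accumulation = in − out for the solute gives V dC/dt = Q(C_in − C).
Rewrite as dC/dt + C/τ = C_in/τ, τ = V/Q = 54.499 s.
Integrating: C(t) = C_in + (C₀ − C_in) e^(−t/τ).
C(146) = 0.350 + (1.76 − 0.350)·e^(−146/54.499) = 0.350 + (1.4100)·0.068634 = 0.44677 mg/L.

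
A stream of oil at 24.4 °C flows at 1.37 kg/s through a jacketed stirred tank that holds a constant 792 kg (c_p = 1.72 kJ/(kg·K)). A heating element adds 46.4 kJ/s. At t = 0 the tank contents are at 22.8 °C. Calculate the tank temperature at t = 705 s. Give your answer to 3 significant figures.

37.8 °C

M c_p dT/dt = ṁ c_p (T_in − T) + Q̇.
Rearrange: dT/dt = (T_ss − T)/τ with τ = M/ṁ = 578.10 s and T_ss = T_in + Q̇/(ṁ c_p) = 44.091 °C.
Solution: T(t) = T_ss + (T₀ − T_ss) e^(−t/τ).
T(705) = 44.091 + (-21.291)·e^(−705/578.10) = 44.091 + (-21.291)·0.29538 = 37.802 °C.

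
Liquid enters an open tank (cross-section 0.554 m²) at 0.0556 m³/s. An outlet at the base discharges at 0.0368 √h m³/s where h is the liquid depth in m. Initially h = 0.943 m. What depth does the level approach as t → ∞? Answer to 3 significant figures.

A dh/dt = Q_in − 0.0368 √h. Steady state requires inflow = outflow:
Q_in = 0.0368 √h_ss ⇒ √h_ss = 0.0556/0.0368 = 1.5109.
h_ss = 1.5109² = 2.2827 m. (Since h₀ = 0.943 m < h_ss, the level will rise toward this value.)

2.28 m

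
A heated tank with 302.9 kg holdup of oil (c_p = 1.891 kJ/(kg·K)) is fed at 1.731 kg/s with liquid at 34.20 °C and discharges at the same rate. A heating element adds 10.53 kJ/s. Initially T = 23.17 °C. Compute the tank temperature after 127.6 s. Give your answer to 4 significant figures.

Unsteady energy balance on the tank contents: M c_p dT/dt = ṁ c_p (T_in − T) + 10.53.
τ = M/ṁ = 174.986 s; T_ss = T_in + Q̇/(ṁ c_p) = 34.20 + 10.53/(1.731·1.891) = 37.4169 °C.
T approaches T_ss exponentially: T(t) = T_ss + (T₀ − T_ss) e^(−t/τ).
T(127.6) = 37.4169 + (-14.2469)·e^(−127.6/174.986) = 37.4169 + (-14.2469)·0.482293 = 30.5457 °C.

30.55 °C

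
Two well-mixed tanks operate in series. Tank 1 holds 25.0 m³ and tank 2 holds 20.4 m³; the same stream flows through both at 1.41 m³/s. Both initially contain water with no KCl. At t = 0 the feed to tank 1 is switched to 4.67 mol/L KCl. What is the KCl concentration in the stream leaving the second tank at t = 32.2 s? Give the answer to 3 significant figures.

Species balance on tank i: dCᵢ/dt = (Cᵢ₋₁ − Cᵢ)/τᵢ with τᵢ = Vᵢ/Q.
τ₁ = 25.0/1.41 = 17.730 s; τ₂ = 20.4/1.41 = 14.468 s.
Tank 1: C₁ = C_in(1 − e^(−t/τ₁)). Tank 2 (τ₁ ≠ τ₂): C₂ = C_in[1 − (τ₁ e^(−t/τ₁) − τ₂ e^(−t/τ₂))/(τ₁ − τ₂)].
At t = 32.2: e^(−t/τ₁) = 0.16266, e^(−t/τ₂) = 0.10800.
C₂ = 4.67·[1 − (17.730·0.16266 − 14.468·0.10800)/(3.2624)] = 4.67·0.59494 = 2.7784 mol/L.

2.78 mol/L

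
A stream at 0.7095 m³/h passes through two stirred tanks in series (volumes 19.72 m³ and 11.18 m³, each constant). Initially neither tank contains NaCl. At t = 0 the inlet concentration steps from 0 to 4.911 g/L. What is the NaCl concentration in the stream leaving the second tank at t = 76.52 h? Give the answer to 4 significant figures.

Time constants: τᵢ = Vᵢ/Q for each well-mixed tank.
τ₁ = 19.72/0.7095 = 27.7942 h; τ₂ = 11.18/0.7095 = 15.7576 h.
Tank 1: C₁ = C_in(1 − e^(−t/τ₁)). Tank 2 (τ₁ ≠ τ₂): C₂ = C_in[1 − (τ₁ e^(−t/τ₁) − τ₂ e^(−t/τ₂))/(τ₁ − τ₂)].
At t = 76.52: e^(−t/τ₁) = 0.0637306, e^(−t/τ₂) = 0.00778095.
C₂ = 4.911·[1 − (27.7942·0.0637306 − 15.7576·0.00778095)/(12.0366)] = 4.911·0.863024 = 4.23831 g/L.

4.238 g/L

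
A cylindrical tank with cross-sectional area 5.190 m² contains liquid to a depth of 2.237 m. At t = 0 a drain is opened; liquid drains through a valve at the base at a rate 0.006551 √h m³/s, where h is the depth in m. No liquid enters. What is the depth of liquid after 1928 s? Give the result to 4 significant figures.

0.07777 m

Unsteady balance on liquid volume: A dh/dt = −0.006551 √h.
Separate and integrate: 2(√h − √h₀) = −(0.006551/A) t.
√h = √2.237 − 0.006551·1928/(2·5.190) = 1.49566 − 1.21679 = 0.278866.
h = 0.278866² = 0.0777661 m.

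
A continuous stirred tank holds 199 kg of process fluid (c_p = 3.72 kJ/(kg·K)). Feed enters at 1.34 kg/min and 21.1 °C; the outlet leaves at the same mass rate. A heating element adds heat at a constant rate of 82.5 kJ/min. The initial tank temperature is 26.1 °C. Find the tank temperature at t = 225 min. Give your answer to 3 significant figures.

35.1 °C

Energy balance: M c_p dT/dt = ṁ c_p (T_in − T) + 82.5.
τ = M/ṁ = 148.51 min; T_ss = T_in + Q̇/(ṁ c_p) = 21.1 + 82.5/(1.34·3.72) = 37.650 °C.
This is linear first-order; T(t) = T_ss + (T₀ − T_ss) e^(−t/τ).
T(225) = 37.650 + (-11.550)·e^(−225/148.51) = 37.650 + (-11.550)·0.21979 = 35.112 °C.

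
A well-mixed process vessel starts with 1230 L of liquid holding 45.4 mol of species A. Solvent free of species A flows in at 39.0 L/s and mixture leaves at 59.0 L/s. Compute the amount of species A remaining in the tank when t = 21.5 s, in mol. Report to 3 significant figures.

Let m(t) be the amount of species A. Volume: V(t) = V₀ + (Q_in − Q_out) t = 1230 − 20.000 t; V(21.5) = 800.00 L.
Species balance (pure solvent in): dm/dt = −Q_out · m/V(t).
Separate: dm/m = −Q_out dt/V(t) ⇒ ln(m/m₀) = −(Q_out/(Q_in−Q_out)) ln(V/V₀).
m = m₀ (V₀/V)^(Q_out/(Q_in−Q_out)) = 45.4 × (1230/800.00)^(-2.9500) = 12.763 mol.

12.8 mol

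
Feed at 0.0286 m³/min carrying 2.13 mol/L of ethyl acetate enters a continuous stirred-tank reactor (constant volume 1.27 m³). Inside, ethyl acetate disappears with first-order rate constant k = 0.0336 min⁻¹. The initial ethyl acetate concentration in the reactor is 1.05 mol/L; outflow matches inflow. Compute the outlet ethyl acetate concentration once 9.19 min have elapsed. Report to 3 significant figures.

0.971 mol/L

Species balance: V dC/dt = Q C_in − Q C − k V C.
dC/dt = (Q/V) C_in − (Q/V + k) C; effective rate a = Q/V + k = 0.022520 + 0.0336 = 0.056120 min⁻¹.
C_ss = Q C_in/(Q + kV) = 0.85473 mol/L; C(t) = C_ss + (C₀ − C_ss) e^(−a t).
C(9.19) = 0.85473 + (0.19527)·e^(−0.056120·9.19) = 0.85473 + (0.19527)·0.59706 = 0.97132 mol/L.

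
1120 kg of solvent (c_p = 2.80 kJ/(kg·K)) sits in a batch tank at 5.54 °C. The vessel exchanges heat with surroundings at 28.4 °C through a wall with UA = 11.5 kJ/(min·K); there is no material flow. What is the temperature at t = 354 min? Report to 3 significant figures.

22.2 °C

Heat balance on the well-mixed liquid: M c_p dT/dt = −UA(T − T_amb).
dT/dt = (T_ss − T)/τ with T_ss = T_amb = 28.400 °C, τ = M c_p/UA = 1120·2.80/11.5 = 272.70 min.
This is linear first-order; T(t) = T_ss + (T₀ − T_ss) e^(−t/τ).
T(354) = 28.400 + (-22.860)·0.27304 = 22.158 °C.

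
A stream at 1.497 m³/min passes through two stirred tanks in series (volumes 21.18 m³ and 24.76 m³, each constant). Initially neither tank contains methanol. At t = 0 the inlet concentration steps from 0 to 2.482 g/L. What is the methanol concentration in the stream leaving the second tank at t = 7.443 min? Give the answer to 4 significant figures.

Time constants: τᵢ = Vᵢ/Q for each well-mixed tank.
τ₁ = 21.18/1.497 = 14.1483 min; τ₂ = 24.76/1.497 = 16.5397 min.
Tank 1: C₁ = C_in(1 − e^(−t/τ₁)). Tank 2 (τ₁ ≠ τ₂): C₂ = C_in[1 − (τ₁ e^(−t/τ₁) − τ₂ e^(−t/τ₂))/(τ₁ − τ₂)].
At t = 7.443: e^(−t/τ₁) = 0.590923, e^(−t/τ₂) = 0.637624.
C₂ = 2.482·[1 − (14.1483·0.590923 − 16.5397·0.637624)/(-2.39145)] = 2.482·0.0860823 = 0.213656 g/L.

0.2137 g/L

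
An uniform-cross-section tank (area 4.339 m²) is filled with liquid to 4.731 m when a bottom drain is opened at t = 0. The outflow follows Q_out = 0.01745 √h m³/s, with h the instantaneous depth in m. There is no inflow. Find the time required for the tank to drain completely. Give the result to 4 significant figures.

1082 s

With no inflow, A dh/dt = −0.01745 √h.
This is separable: 2 d(√h)/dt = −0.01745/A, so √h = √h₀ − (0.01745/(2A)) t.
Tank is empty when √h = 0: t_empty = 2A√h₀/0.01745.
t_empty = 2·4.339·√4.731/0.01745 = 8.67800·2.17509/0.01745 = 1081.68 s.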